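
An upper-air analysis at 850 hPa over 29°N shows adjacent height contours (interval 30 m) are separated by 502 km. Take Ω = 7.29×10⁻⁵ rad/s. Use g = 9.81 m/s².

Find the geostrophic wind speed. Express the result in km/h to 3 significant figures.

Coriolis parameter at 29°N:
f = 2Ω sin φ = 2 × 7.29×10⁻⁵ × sin 29° = 7.07×10⁻⁵ s⁻¹
Height gradient: |∂Z/∂n| = 30 m / 502000 m = 5.98×10⁻⁵
On a pressure surface, geostrophic balance gives V_g = (g/f)|∂Z/∂n|:
V_g = 9.81 × 5.98×10⁻⁵ / 7.07×10⁻⁵ = 8.29 m/s
Converting: 8.29 m/s × 3.6 = 29.9 km/h

29.9 km/h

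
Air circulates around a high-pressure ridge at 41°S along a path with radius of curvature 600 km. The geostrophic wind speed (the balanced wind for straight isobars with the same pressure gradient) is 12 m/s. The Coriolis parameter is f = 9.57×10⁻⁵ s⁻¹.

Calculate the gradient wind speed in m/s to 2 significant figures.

Around a high, pressure-gradient force acts outward with centrifugal, so Coriolis balances both:
fV = (1/ρ)|∂P/∂n| + V²/R  →  V² − fR·V + fR·V_g = 0
With fR = 9.57×10⁻⁵ × 600×10³ m = 57.4 m/s:
V = [fR − √((fR)² − 4 fR V_g)]/2 = [57.4 − √(57.4² − 4×57.4×12)]/2 = 17.1 m/s
Supergeostrophic (V > V_g = 12 m/s), as expected around a high.

17 m/s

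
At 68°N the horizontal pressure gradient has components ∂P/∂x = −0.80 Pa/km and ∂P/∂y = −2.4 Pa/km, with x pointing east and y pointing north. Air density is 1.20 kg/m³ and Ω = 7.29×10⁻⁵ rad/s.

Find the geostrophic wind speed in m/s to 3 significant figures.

15.6 m/s

Coriolis parameter at 68°N:
f = 2Ω sin φ = 2 × 7.29×10⁻⁵ × sin 68° = 1.35×10⁻⁴ s⁻¹
Component geostrophic relations (x east, y north):
u_g = −(1/(fρ)) ∂P/∂y,  v_g = (1/(fρ)) ∂P/∂x
u_g = −(−2.4×10⁻³)/(1.35×10⁻⁴ × 1.20) = 14.8 m/s;  v_g = (−0.80×10⁻³)/(1.35×10⁻⁴ × 1.20) = −4.93 m/s
|V_g| = √(u_g² + v_g²) = 15.6 m/s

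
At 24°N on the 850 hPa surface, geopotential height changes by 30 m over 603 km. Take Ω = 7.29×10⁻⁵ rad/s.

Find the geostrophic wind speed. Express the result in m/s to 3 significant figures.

8.23 m/s

Coriolis parameter at 24°N:
f = 2Ω sin φ = 2 × 7.29×10⁻⁵ × sin 24° = 5.93×10⁻⁵ s⁻¹
Height gradient: |∂Z/∂n| = 30 m / 603000 m = 4.98×10⁻⁵
On a pressure surface, geostrophic balance gives V_g = (g/f)|∂Z/∂n|:
V_g = 9.81 × 4.98×10⁻⁵ / 5.93×10⁻⁵ = 8.23 m/s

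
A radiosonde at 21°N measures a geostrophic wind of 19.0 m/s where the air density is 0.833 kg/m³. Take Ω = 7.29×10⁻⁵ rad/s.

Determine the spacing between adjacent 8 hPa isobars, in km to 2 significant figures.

Coriolis parameter at 21°N:
f = 2Ω sin φ = 2 × 7.29×10⁻⁵ × sin 21° = 5.23×10⁻⁵ s⁻¹
Geostrophic balance rearranged: |∂P/∂n| = f ρ V_g
|∂P/∂n| = 5.23×10⁻⁵ × 0.833 × 19.0 = 8.27×10⁻⁴ Pa/m
Isobar spacing: Δn = ΔP/|∂P/∂n| = 800 Pa / 8.27×10⁻⁴ Pa/m = 967397 m ≈ 970 km

970 km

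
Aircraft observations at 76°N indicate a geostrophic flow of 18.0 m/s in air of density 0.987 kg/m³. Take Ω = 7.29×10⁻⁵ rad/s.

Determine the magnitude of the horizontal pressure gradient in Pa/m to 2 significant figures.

2.5×10⁻³ Pa/m

Coriolis parameter at 76°N:
f = 2Ω sin φ = 2 × 7.29×10⁻⁵ × sin 76° = 1.41×10⁻⁴ s⁻¹
Geostrophic balance rearranged: |∂P/∂n| = f ρ V_g
|∂P/∂n| = 1.41×10⁻⁴ × 0.987 × 18.0 = 2.51×10⁻³ Pa/m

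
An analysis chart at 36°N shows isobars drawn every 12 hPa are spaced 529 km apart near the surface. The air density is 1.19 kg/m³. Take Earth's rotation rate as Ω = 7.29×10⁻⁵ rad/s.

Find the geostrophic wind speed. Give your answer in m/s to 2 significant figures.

Coriolis parameter at 36°N:
f = 2Ω sin φ = 2 × 7.29×10⁻⁵ × sin 36° = 8.57×10⁻⁵ s⁻¹
Pressure gradient: |∂P/∂n| = 1200 Pa / 529000 m = 2.27×10⁻³ Pa/m
Geostrophic balance (pressure-gradient force = Coriolis force):
V_g = (1/(fρ)) |∂P/∂n| = 2.27×10⁻³ / (8.57×10⁻⁵ × 1.19) = 22.2 m/s

22 m/s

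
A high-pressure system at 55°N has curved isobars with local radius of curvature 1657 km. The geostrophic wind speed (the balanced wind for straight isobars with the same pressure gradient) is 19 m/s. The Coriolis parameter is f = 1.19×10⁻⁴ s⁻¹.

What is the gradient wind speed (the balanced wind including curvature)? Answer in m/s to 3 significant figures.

21.3 m/s

Around a high, pressure-gradient force acts outward with centrifugal, so Coriolis balances both:
fV = (1/ρ)|∂P/∂n| + V²/R  →  V² − fR·V + fR·V_g = 0
With fR = 1.19×10⁻⁴ × 1657×10³ m = 197 m/s:
V = [fR − √((fR)² − 4 fR V_g)]/2 = [197 − √(197² − 4×197×19)]/2 = 21.3 m/s
Supergeostrophic (V > V_g = 19 m/s), as expected around a high.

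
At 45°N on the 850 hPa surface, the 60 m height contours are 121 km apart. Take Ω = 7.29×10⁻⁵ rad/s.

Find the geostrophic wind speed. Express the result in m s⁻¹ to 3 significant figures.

Coriolis parameter at 45°N:
f = 2Ω sin φ = 2 × 7.29×10⁻⁵ × sin 45° = 1.03×10⁻⁴ s⁻¹
Height gradient: |∂Z/∂n| = 60 m / 121000 m = 4.96×10⁻⁴
On a pressure surface, geostrophic balance gives V_g = (g/f)|∂Z/∂n|:
V_g = 9.81 × 4.96×10⁻⁴ / 1.03×10⁻⁴ = 47.2 m/s

47.2 m s⁻¹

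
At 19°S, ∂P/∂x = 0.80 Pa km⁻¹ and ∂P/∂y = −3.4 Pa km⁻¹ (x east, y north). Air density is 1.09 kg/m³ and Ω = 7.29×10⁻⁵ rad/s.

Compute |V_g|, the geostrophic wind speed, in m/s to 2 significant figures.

Coriolis parameter at 19°S:
f = 2Ω sin φ = 2 × 7.29×10⁻⁵ × sin 19° = 4.75×10⁻⁵ s⁻¹
In the Southern Hemisphere f is negative: f = −4.75×10⁻⁵ s⁻¹.
Component geostrophic relations (x east, y north):
u_g = −(1/(fρ)) ∂P/∂y,  v_g = (1/(fρ)) ∂P/∂x
u_g = −(−3.4×10⁻³)/(−4.75×10⁻⁵ × 1.09) = −65.7 m/s;  v_g = (0.80×10⁻³)/(−4.75×10⁻⁵ × 1.09) = −15.5 m/s
|V_g| = √(u_g² + v_g²) = 67.5 m/s

68 m/s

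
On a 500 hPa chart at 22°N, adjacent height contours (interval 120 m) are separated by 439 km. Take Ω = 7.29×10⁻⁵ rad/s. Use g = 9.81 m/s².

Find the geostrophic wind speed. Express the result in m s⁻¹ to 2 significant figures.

49 m s⁻¹

Coriolis parameter at 22°N:
f = 2Ω sin φ = 2 × 7.29×10⁻⁵ × sin 22° = 5.46×10⁻⁵ s⁻¹
Height gradient: |∂Z/∂n| = 120 m / 439000 m = 2.73×10⁻⁴
On a pressure surface, geostrophic balance gives V_g = (g/f)|∂Z/∂n|:
V_g = 9.81 × 2.73×10⁻⁴ / 5.46×10⁻⁵ = 49.1 m/s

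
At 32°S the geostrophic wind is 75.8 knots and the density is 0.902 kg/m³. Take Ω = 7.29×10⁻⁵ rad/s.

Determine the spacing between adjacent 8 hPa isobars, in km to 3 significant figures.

294 km

Coriolis parameter at 32°S:
f = 2Ω sin φ = 2 × 7.29×10⁻⁵ × sin 32° = 7.73×10⁻⁵ s⁻¹
Wind speed in SI: 75.8 knots = 39.0 m/s
Geostrophic balance rearranged: |∂P/∂n| = f ρ V_g
|∂P/∂n| = 7.73×10⁻⁵ × 0.902 × 39.0 = 2.72×10⁻³ Pa/m
Isobar spacing: Δn = ΔP/|∂P/∂n| = 800 Pa / 2.72×10⁻³ Pa/m = 294380 m ≈ 294 km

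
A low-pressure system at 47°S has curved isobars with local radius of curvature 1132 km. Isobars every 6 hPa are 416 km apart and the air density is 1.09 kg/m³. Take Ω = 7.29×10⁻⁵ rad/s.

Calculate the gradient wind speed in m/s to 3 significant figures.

11.3 m/s

Coriolis parameter at 47°S:
f = 2Ω sin φ = 2 × 7.29×10⁻⁵ × sin 47° = 1.07×10⁻⁴ s⁻¹
Pressure gradient: |∂P/∂n| = 600 Pa / 416000 m = 1.44×10⁻³ Pa/m
Geostrophic speed: V_g = |∂P/∂n|/(fρ) = 1.44×10⁻³/(1.07×10⁻⁴ × 1.09) = 12.4 m/s
Around a low, centrifugal force acts outward with Coriolis, so pressure-gradient force balances both:
(1/ρ)|∂P/∂n| = fV + V²/R  →  V² + fR·V − fR·V_g = 0
With fR = 1.07×10⁻⁴ × 1132×10³ m = 121 m/s:
V = [−fR + √((fR)² + 4 fR V_g)]/2 = [−121 + √(121² + 4×121×12.4)]/2 = 11.3 m/s
Subgeostrophic (V < V_g = 12.4 m/s), as expected around a low.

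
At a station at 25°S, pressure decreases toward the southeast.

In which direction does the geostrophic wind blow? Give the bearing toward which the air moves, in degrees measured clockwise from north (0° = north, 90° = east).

045°

The pressure-gradient force points toward the southeast (bearing 135°).
Geostrophic balance: in the Southern Hemisphere the Coriolis force deflects motion to the left, so the geostrophic wind blows 90° to the left of the pressure-gradient force (low pressure on the right).
Rotating 135° by 90° counterclockwise gives 045° — the wind blows toward the northeast.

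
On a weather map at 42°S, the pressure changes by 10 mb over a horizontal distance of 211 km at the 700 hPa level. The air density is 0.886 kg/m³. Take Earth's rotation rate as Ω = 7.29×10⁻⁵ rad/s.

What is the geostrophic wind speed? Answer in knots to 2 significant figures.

Coriolis parameter at 42°S:
f = 2Ω sin φ = 2 × 7.29×10⁻⁵ × sin 42° = 9.76×10⁻⁵ s⁻¹
Pressure gradient: |∂P/∂n| = 1000 Pa / 211000 m = 4.74×10⁻³ Pa/m
Geostrophic balance (pressure-gradient force = Coriolis force):
V_g = (1/(fρ)) |∂P/∂n| = 4.74×10⁻³ / (9.76×10⁻⁵ × 0.886) = 54.8 m/s
Converting: 54.8 m/s × 1.944 = 110 knots

110 knots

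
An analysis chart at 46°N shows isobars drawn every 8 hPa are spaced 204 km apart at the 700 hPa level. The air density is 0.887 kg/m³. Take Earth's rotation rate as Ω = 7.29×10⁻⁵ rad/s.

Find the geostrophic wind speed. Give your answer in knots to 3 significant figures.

81.9 knots

Coriolis parameter at 46°N:
f = 2Ω sin φ = 2 × 7.29×10⁻⁵ × sin 46° = 1.05×10⁻⁴ s⁻¹
Pressure gradient: |∂P/∂n| = 800 Pa / 204000 m = 3.92×10⁻³ Pa/m
Geostrophic balance (pressure-gradient force = Coriolis force):
V_g = (1/(fρ)) |∂P/∂n| = 3.92×10⁻³ / (1.05×10⁻⁴ × 0.887) = 42.2 m/s
Converting: 42.2 m/s × 1.944 = 81.9 knots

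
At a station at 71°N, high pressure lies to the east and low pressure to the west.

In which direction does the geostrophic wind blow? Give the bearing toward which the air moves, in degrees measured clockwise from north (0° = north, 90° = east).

The pressure-gradient force points toward the west (bearing 270°).
Geostrophic balance: in the Northern Hemisphere the Coriolis force deflects motion to the right, so the geostrophic wind blows 90° to the right of the pressure-gradient force (low pressure on the left).
Rotating 270° by 90° clockwise gives 000° — the wind blows toward the north.

000°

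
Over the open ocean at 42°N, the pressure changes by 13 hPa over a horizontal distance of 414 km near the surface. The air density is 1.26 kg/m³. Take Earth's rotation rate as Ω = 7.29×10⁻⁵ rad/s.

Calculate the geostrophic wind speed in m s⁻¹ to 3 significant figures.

25.5 m s⁻¹

Coriolis parameter at 42°N:
f = 2Ω sin φ = 2 × 7.29×10⁻⁵ × sin 42° = 9.76×10⁻⁵ s⁻¹
Pressure gradient: |∂P/∂n| = 1300 Pa / 414000 m = 3.14×10⁻³ Pa/m
Geostrophic balance (pressure-gradient force = Coriolis force):
V_g = (1/(fρ)) |∂P/∂n| = 3.14×10⁻³ / (9.76×10⁻⁵ × 1.26) = 25.5 m/s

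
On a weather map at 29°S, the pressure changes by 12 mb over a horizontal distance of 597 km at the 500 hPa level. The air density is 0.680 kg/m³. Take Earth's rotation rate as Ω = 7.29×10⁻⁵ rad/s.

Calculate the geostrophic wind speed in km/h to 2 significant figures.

Coriolis parameter at 29°S:
f = 2Ω sin φ = 2 × 7.29×10⁻⁵ × sin 29° = 7.07×10⁻⁵ s⁻¹
Pressure gradient: |∂P/∂n| = 1200 Pa / 597000 m = 2.01×10⁻³ Pa/m
Geostrophic balance (pressure-gradient force = Coriolis force):
V_g = (1/(fρ)) |∂P/∂n| = 2.01×10⁻³ / (7.07×10⁻⁵ × 0.680) = 41.8 m/s
Converting: 41.8 m/s × 3.6 = 150 km/h

150 km/h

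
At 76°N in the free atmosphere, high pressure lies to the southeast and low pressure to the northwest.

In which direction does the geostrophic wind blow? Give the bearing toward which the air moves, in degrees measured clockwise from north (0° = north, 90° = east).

045°

The pressure-gradient force points toward the northwest (bearing 315°).
Geostrophic balance: in the Northern Hemisphere the Coriolis force deflects motion to the right, so the geostrophic wind blows 90° to the right of the pressure-gradient force (low pressure on the left).
Rotating 315° by 90° clockwise gives 045° — the wind blows toward the northeast.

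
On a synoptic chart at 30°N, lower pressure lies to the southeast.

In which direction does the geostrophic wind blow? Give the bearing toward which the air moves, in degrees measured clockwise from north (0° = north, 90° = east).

225°

The pressure-gradient force points toward the southeast (bearing 135°).
Geostrophic balance: in the Northern Hemisphere the Coriolis force deflects motion to the right, so the geostrophic wind blows 90° to the right of the pressure-gradient force (low pressure on the left).
Rotating 135° by 90° clockwise gives 225° — the wind blows toward the southwest.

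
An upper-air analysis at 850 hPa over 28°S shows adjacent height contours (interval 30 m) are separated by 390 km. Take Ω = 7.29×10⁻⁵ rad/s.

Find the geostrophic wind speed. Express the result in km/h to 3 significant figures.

39.7 km/h

Coriolis parameter at 28°S:
f = 2Ω sin φ = 2 × 7.29×10⁻⁵ × sin 28° = 6.84×10⁻⁵ s⁻¹
Height gradient: |∂Z/∂n| = 30 m / 390000 m = 7.69×10⁻⁵
On a pressure surface, geostrophic balance gives V_g = (g/f)|∂Z/∂n|:
V_g = 9.81 × 7.69×10⁻⁵ / 6.84×10⁻⁵ = 11.0 m/s
Converting: 11.0 m/s × 3.6 = 39.7 km/h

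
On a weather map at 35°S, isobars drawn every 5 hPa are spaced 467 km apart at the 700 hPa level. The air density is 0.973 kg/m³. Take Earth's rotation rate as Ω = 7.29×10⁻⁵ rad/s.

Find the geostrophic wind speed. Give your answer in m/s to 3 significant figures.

13.2 m/s

Coriolis parameter at 35°S:
f = 2Ω sin φ = 2 × 7.29×10⁻⁵ × sin 35° = 8.36×10⁻⁵ s⁻¹
Pressure gradient: |∂P/∂n| = 500 Pa / 467000 m = 1.07×10⁻³ Pa/m
Geostrophic balance (pressure-gradient force = Coriolis force):
V_g = (1/(fρ)) |∂P/∂n| = 1.07×10⁻³ / (8.36×10⁻⁵ × 0.973) = 13.2 m/s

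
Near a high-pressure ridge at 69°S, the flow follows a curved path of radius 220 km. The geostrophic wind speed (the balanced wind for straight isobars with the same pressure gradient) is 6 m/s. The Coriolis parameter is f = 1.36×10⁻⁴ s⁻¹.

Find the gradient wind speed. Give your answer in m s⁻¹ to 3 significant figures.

8.31 m s⁻¹

Around a high, pressure-gradient force acts outward with centrifugal, so Coriolis balances both:
fV = (1/ρ)|∂P/∂n| + V²/R  →  V² − fR·V + fR·V_g = 0
With fR = 1.36×10⁻⁴ × 220×10³ m = 29.9 m/s:
V = [fR − √((fR)² − 4 fR V_g)]/2 = [29.9 − √(29.9² − 4×29.9×6)]/2 = 8.31 m/s
Supergeostrophic (V > V_g = 6 m/s), as expected around a high.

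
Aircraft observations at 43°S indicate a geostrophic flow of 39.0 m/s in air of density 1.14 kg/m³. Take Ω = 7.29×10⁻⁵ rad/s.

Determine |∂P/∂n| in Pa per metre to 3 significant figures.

4.42×10⁻³ Pa/m

Coriolis parameter at 43°S:
f = 2Ω sin φ = 2 × 7.29×10⁻⁵ × sin 43° = 9.94×10⁻⁵ s⁻¹
Geostrophic balance rearranged: |∂P/∂n| = f ρ V_g
|∂P/∂n| = 9.94×10⁻⁵ × 1.14 × 39.0 = 4.42×10⁻³ Pa/m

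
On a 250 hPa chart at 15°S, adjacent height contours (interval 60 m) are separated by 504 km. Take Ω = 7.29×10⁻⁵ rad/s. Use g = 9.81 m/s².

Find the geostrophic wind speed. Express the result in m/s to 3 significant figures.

Coriolis parameter at 15°S:
f = 2Ω sin φ = 2 × 7.29×10⁻⁵ × sin 15° = 3.77×10⁻⁵ s⁻¹
Height gradient: |∂Z/∂n| = 60 m / 504000 m = 1.19×10⁻⁴
On a pressure surface, geostrophic balance gives V_g = (g/f)|∂Z/∂n|:
V_g = 9.81 × 1.19×10⁻⁴ / 3.77×10⁻⁵ = 30.9 m/s

30.9 m/s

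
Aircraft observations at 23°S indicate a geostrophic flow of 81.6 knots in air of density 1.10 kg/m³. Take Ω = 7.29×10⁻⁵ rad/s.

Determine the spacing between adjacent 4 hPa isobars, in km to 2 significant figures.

150 km

Coriolis parameter at 23°S:
f = 2Ω sin φ = 2 × 7.29×10⁻⁵ × sin 23° = 5.70×10⁻⁵ s⁻¹
Wind speed in SI: 81.6 knots = 42.0 m/s
Geostrophic balance rearranged: |∂P/∂n| = f ρ V_g
|∂P/∂n| = 5.70×10⁻⁵ × 1.10 × 42.0 = 2.63×10⁻³ Pa/m
Isobar spacing: Δn = ΔP/|∂P/∂n| = 400 Pa / 2.63×10⁻³ Pa/m = 152056 m ≈ 150 km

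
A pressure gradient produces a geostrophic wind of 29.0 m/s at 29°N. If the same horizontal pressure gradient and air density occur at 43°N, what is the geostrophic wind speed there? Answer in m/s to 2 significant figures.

21 m/s

With the same pressure gradient and density, V_g ∝ 1/f ∝ 1/sin φ.
V₂ = V₁ · sin φ₁ / sin φ₂ = 29.0 × sin 29° / sin 43°
V₂ = 29.0 × 0.4848/0.6820 = 21 m/s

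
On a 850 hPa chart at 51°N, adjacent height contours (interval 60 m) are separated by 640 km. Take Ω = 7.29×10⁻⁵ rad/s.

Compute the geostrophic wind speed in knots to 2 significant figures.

16 knots

Coriolis parameter at 51°N:
f = 2Ω sin φ = 2 × 7.29×10⁻⁵ × sin 51° = 1.13×10⁻⁴ s⁻¹
Height gradient: |∂Z/∂n| = 60 m / 640000 m = 9.38×10⁻⁵
On a pressure surface, geostrophic balance gives V_g = (g/f)|∂Z/∂n|:
V_g = 9.81 × 9.38×10⁻⁵ / 1.13×10⁻⁴ = 8.12 m/s
Converting: 8.12 m/s × 1.944 = 16 knots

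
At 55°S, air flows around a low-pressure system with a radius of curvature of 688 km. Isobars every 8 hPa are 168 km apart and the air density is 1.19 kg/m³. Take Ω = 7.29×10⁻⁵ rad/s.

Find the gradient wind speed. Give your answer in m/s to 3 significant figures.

Coriolis parameter at 55°S:
f = 2Ω sin φ = 2 × 7.29×10⁻⁵ × sin 55° = 1.19×10⁻⁴ s⁻¹
Pressure gradient: |∂P/∂n| = 800 Pa / 168000 m = 4.76×10⁻³ Pa/m
Geostrophic speed: V_g = |∂P/∂n|/(fρ) = 4.76×10⁻³/(1.19×10⁻⁴ × 1.19) = 33.5 m/s
Around a low, centrifugal force acts outward with Coriolis, so pressure-gradient force balances both:
(1/ρ)|∂P/∂n| = fV + V²/R  →  V² + fR·V − fR·V_g = 0
With fR = 1.19×10⁻⁴ × 688×10³ m = 82.2 m/s:
V = [−fR + √((fR)² + 4 fR V_g)]/2 = [−82.2 + √(82.2² + 4×82.2×33.5)]/2 = 25.6 m/s
Subgeostrophic (V < V_g = 33.5 m/s), as expected around a low.

25.6 m/s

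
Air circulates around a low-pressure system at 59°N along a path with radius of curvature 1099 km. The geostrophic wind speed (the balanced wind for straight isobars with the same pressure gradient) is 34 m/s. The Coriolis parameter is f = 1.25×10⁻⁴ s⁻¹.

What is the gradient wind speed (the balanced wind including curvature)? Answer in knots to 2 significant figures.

55 knots

Around a low, centrifugal force acts outward with Coriolis, so pressure-gradient force balances both:
(1/ρ)|∂P/∂n| = fV + V²/R  →  V² + fR·V − fR·V_g = 0
With fR = 1.25×10⁻⁴ × 1099×10³ m = 137 m/s:
V = [−fR + √((fR)² + 4 fR V_g)]/2 = [−137 + √(137² + 4×137×34)]/2 = 28.2 m/s
Subgeostrophic (V < V_g = 34 m/s), as expected around a low.
Converting: 28.2 m/s × 1.944 = 55 knots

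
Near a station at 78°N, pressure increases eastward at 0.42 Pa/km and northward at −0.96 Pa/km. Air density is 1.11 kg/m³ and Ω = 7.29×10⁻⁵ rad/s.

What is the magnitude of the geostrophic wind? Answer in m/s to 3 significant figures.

Coriolis parameter at 78°N:
f = 2Ω sin φ = 2 × 7.29×10⁻⁵ × sin 78° = 1.43×10⁻⁴ s⁻¹
Component geostrophic relations (x east, y north):
u_g = −(1/(fρ)) ∂P/∂y,  v_g = (1/(fρ)) ∂P/∂x
u_g = −(−0.96×10⁻³)/(1.43×10⁻⁴ × 1.11) = 6.06 m/s;  v_g = (0.42×10⁻³)/(1.43×10⁻⁴ × 1.11) = 2.65 m/s
|V_g| = √(u_g² + v_g²) = 6.62 m/s

6.62 m/s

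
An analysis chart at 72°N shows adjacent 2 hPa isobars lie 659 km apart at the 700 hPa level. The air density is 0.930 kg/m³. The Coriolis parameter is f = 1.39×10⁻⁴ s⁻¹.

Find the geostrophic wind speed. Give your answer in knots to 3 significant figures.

4.56 knots

Pressure gradient: |∂P/∂n| = 200 Pa / 659000 m = 3.03×10⁻⁴ Pa/m
Geostrophic balance (pressure-gradient force = Coriolis force):
V_g = (1/(fρ)) |∂P/∂n| = 3.03×10⁻⁴ / (1.39×10⁻⁴ × 0.930) = 2.35 m/s
Converting: 2.35 m/s × 1.944 = 4.56 knots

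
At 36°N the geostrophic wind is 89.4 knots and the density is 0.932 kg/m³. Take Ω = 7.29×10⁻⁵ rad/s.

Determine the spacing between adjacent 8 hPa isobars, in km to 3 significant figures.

218 km

Coriolis parameter at 36°N:
f = 2Ω sin φ = 2 × 7.29×10⁻⁵ × sin 36° = 8.57×10⁻⁵ s⁻¹
Wind speed in SI: 89.4 knots = 46.0 m/s
Geostrophic balance rearranged: |∂P/∂n| = f ρ V_g
|∂P/∂n| = 8.57×10⁻⁵ × 0.932 × 46.0 = 3.67×10⁻³ Pa/m
Isobar spacing: Δn = ΔP/|∂P/∂n| = 800 Pa / 3.67×10⁻³ Pa/m = 217782 m ≈ 218 km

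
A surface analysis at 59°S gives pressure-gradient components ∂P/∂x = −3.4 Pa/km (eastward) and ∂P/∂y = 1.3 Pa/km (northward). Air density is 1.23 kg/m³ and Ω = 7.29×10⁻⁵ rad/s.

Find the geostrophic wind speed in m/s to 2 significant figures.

Coriolis parameter at 59°S:
f = 2Ω sin φ = 2 × 7.29×10⁻⁵ × sin 59° = 1.25×10⁻⁴ s⁻¹
In the Southern Hemisphere f is negative: f = −1.25×10⁻⁴ s⁻¹.
Component geostrophic relations (x east, y north):
u_g = −(1/(fρ)) ∂P/∂y,  v_g = (1/(fρ)) ∂P/∂x
u_g = −(1.3×10⁻³)/(−1.25×10⁻⁴ × 1.23) = 8.46 m/s;  v_g = (−3.4×10⁻³)/(−1.25×10⁻⁴ × 1.23) = 22.1 m/s
|V_g| = √(u_g² + v_g²) = 23.7 m/s

24 m/s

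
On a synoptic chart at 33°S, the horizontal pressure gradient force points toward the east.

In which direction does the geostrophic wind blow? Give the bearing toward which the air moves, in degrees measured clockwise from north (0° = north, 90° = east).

000°

The pressure-gradient force points toward the east (bearing 090°).
Geostrophic balance: in the Southern Hemisphere the Coriolis force deflects motion to the left, so the geostrophic wind blows 90° to the left of the pressure-gradient force (low pressure on the right).
Rotating 090° by 90° counterclockwise gives 000° — the wind blows toward the north.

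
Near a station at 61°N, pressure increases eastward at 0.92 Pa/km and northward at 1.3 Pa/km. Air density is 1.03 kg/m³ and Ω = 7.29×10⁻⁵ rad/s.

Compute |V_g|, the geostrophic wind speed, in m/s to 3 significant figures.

12.1 m/s

Coriolis parameter at 61°N:
f = 2Ω sin φ = 2 × 7.29×10⁻⁵ × sin 61° = 1.28×10⁻⁴ s⁻¹
Component geostrophic relations (x east, y north):
u_g = −(1/(fρ)) ∂P/∂y,  v_g = (1/(fρ)) ∂P/∂x
u_g = −(1.3×10⁻³)/(1.28×10⁻⁴ × 1.03) = −9.90 m/s;  v_g = (0.92×10⁻³)/(1.28×10⁻⁴ × 1.03) = 7.00 m/s
|V_g| = √(u_g² + v_g²) = 12.1 m/s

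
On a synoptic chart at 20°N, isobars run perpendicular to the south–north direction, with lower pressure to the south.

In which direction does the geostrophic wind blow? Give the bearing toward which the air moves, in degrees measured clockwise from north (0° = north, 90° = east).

270°

The pressure-gradient force points toward the south (bearing 180°).
Geostrophic balance: in the Northern Hemisphere the Coriolis force deflects motion to the right, so the geostrophic wind blows 90° to the right of the pressure-gradient force (low pressure on the left).
Rotating 180° by 90° clockwise gives 270° — the wind blows toward the west.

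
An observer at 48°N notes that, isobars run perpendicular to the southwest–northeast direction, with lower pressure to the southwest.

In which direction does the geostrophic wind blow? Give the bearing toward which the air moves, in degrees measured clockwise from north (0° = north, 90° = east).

The pressure-gradient force points toward the southwest (bearing 225°).
Geostrophic balance: in the Northern Hemisphere the Coriolis force deflects motion to the right, so the geostrophic wind blows 90° to the right of the pressure-gradient force (low pressure on the left).
Rotating 225° by 90° clockwise gives 315° — the wind blows toward the northwest.

315°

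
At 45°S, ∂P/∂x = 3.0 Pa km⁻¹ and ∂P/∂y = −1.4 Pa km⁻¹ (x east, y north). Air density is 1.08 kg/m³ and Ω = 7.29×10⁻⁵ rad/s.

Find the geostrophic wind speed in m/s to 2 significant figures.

30 m/s

Coriolis parameter at 45°S:
f = 2Ω sin φ = 2 × 7.29×10⁻⁵ × sin 45° = 1.03×10⁻⁴ s⁻¹
In the Southern Hemisphere f is negative: f = −1.03×10⁻⁴ s⁻¹.
Component geostrophic relations (x east, y north):
u_g = −(1/(fρ)) ∂P/∂y,  v_g = (1/(fρ)) ∂P/∂x
u_g = −(−1.4×10⁻³)/(−1.03×10⁻⁴ × 1.08) = −12.6 m/s;  v_g = (3.0×10⁻³)/(−1.03×10⁻⁴ × 1.08) = −26.9 m/s
|V_g| = √(u_g² + v_g²) = 29.7 m/s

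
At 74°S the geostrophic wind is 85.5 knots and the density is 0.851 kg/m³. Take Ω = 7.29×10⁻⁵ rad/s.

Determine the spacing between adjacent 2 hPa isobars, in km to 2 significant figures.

Coriolis parameter at 74°S:
f = 2Ω sin φ = 2 × 7.29×10⁻⁵ × sin 74° = 1.40×10⁻⁴ s⁻¹
Wind speed in SI: 85.5 knots = 44.0 m/s
Geostrophic balance rearranged: |∂P/∂n| = f ρ V_g
|∂P/∂n| = 1.40×10⁻⁴ × 0.851 × 44.0 = 5.25×10⁻³ Pa/m
Isobar spacing: Δn = ΔP/|∂P/∂n| = 200 Pa / 5.25×10⁻³ Pa/m = 38124 m ≈ 38 km

38 km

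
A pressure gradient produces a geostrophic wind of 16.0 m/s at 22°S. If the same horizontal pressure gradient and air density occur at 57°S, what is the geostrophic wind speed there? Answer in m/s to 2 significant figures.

With the same pressure gradient and density, V_g ∝ 1/f ∝ 1/sin φ.
V₂ = V₁ · sin φ₁ / sin φ₂ = 16.0 × sin 22° / sin 57°
V₂ = 16.0 × 0.3746/0.8387 = 7.1 m/s

7.1 m/s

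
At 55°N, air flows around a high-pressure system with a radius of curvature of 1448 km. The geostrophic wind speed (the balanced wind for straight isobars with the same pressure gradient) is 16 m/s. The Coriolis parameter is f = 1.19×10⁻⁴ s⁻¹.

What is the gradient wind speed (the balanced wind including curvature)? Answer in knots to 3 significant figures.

34.7 knots

Around a high, pressure-gradient force acts outward with centrifugal, so Coriolis balances both:
fV = (1/ρ)|∂P/∂n| + V²/R  →  V² − fR·V + fR·V_g = 0
With fR = 1.19×10⁻⁴ × 1448×10³ m = 172 m/s:
V = [fR − √((fR)² − 4 fR V_g)]/2 = [172 − √(172² − 4×172×16)]/2 = 17.8 m/s
Supergeostrophic (V > V_g = 16 m/s), as expected around a high.
Converting: 17.8 m/s × 1.944 = 34.7 knots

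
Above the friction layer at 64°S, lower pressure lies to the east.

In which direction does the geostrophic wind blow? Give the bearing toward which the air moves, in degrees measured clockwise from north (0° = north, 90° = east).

The pressure-gradient force points toward the east (bearing 090°).
Geostrophic balance: in the Southern Hemisphere the Coriolis force deflects motion to the left, so the geostrophic wind blows 90° to the left of the pressure-gradient force (low pressure on the right).
Rotating 090° by 90° counterclockwise gives 000° — the wind blows toward the north.

000°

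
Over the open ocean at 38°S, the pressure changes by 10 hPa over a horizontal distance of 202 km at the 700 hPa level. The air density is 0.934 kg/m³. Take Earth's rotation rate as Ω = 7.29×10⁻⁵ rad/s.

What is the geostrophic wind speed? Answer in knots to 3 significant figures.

Coriolis parameter at 38°S:
f = 2Ω sin φ = 2 × 7.29×10⁻⁵ × sin 38° = 8.98×10⁻⁵ s⁻¹
Pressure gradient: |∂P/∂n| = 1000 Pa / 202000 m = 4.95×10⁻³ Pa/m
Geostrophic balance (pressure-gradient force = Coriolis force):
V_g = (1/(fρ)) |∂P/∂n| = 4.95×10⁻³ / (8.98×10⁻⁵ × 0.934) = 59.0 m/s
Converting: 59.0 m/s × 1.944 = 115 knots

115 knots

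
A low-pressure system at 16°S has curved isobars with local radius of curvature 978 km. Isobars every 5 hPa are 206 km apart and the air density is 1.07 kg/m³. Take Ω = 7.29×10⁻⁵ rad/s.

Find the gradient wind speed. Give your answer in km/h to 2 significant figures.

Coriolis parameter at 16°S:
f = 2Ω sin φ = 2 × 7.29×10⁻⁵ × sin 16° = 4.02×10⁻⁵ s⁻¹
Pressure gradient: |∂P/∂n| = 500 Pa / 206000 m = 2.43×10⁻³ Pa/m
Geostrophic speed: V_g = |∂P/∂n|/(fρ) = 2.43×10⁻³/(4.02×10⁻⁵ × 1.07) = 56.4 m/s
Around a low, centrifugal force acts outward with Coriolis, so pressure-gradient force balances both:
(1/ρ)|∂P/∂n| = fV + V²/R  →  V² + fR·V − fR·V_g = 0
With fR = 4.02×10⁻⁵ × 978×10³ m = 39.3 m/s:
V = [−fR + √((fR)² + 4 fR V_g)]/2 = [−39.3 + √(39.3² + 4×39.3×56.4)]/2 = 31.4 m/s
Subgeostrophic (V < V_g = 56.4 m/s), as expected around a low.
Converting: 31.4 m/s × 3.6 = 110 km/h

110 km/h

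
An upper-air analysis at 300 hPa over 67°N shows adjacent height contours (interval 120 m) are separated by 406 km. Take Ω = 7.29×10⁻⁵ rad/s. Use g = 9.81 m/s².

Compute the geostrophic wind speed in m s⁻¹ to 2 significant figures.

Coriolis parameter at 67°N:
f = 2Ω sin φ = 2 × 7.29×10⁻⁵ × sin 67° = 1.34×10⁻⁴ s⁻¹
Height gradient: |∂Z/∂n| = 120 m / 406000 m = 2.96×10⁻⁴
On a pressure surface, geostrophic balance gives V_g = (g/f)|∂Z/∂n|:
V_g = 9.81 × 2.96×10⁻⁴ / 1.34×10⁻⁴ = 21.6 m/s

22 m s⁻¹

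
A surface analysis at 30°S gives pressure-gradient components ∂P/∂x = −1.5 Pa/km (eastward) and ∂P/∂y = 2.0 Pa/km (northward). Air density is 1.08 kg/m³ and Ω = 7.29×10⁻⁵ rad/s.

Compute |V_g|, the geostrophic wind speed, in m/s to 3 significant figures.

Coriolis parameter at 30°S:
f = 2Ω sin φ = 2 × 7.29×10⁻⁵ × sin 30° = 7.29×10⁻⁵ s⁻¹
In the Southern Hemisphere f is negative: f = −7.29×10⁻⁵ s⁻¹.
Component geostrophic relations (x east, y north):
u_g = −(1/(fρ)) ∂P/∂y,  v_g = (1/(fρ)) ∂P/∂x
u_g = −(2.0×10⁻³)/(−7.29×10⁻⁵ × 1.08) = 25.4 m/s;  v_g = (−1.5×10⁻³)/(−7.29×10⁻⁵ × 1.08) = 19.1 m/s
|V_g| = √(u_g² + v_g²) = 31.8 m/s

31.8 m/s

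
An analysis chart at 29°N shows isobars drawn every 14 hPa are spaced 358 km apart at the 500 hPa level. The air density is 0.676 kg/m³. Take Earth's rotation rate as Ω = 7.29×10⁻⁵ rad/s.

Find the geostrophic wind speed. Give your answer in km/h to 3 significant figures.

Coriolis parameter at 29°N:
f = 2Ω sin φ = 2 × 7.29×10⁻⁵ × sin 29° = 7.07×10⁻⁵ s⁻¹
Pressure gradient: |∂P/∂n| = 1400 Pa / 358000 m = 3.91×10⁻³ Pa/m
Geostrophic balance (pressure-gradient force = Coriolis force):
V_g = (1/(fρ)) |∂P/∂n| = 3.91×10⁻³ / (7.07×10⁻⁵ × 0.676) = 81.8 m/s
Converting: 81.8 m/s × 3.6 = 295 km/h

295 km/h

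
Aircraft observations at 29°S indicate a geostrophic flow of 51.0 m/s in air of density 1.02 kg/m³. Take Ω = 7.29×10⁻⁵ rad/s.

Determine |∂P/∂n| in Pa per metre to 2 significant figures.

Coriolis parameter at 29°S:
f = 2Ω sin φ = 2 × 7.29×10⁻⁵ × sin 29° = 7.07×10⁻⁵ s⁻¹
Geostrophic balance rearranged: |∂P/∂n| = f ρ V_g
|∂P/∂n| = 7.07×10⁻⁵ × 1.02 × 51.0 = 3.68×10⁻³ Pa/m

3.7×10⁻³ Pa/m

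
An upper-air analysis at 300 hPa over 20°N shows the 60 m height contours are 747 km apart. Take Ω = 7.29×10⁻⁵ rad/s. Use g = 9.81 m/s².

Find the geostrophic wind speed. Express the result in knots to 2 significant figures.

31 knots

Coriolis parameter at 20°N:
f = 2Ω sin φ = 2 × 7.29×10⁻⁵ × sin 20° = 4.99×10⁻⁵ s⁻¹
Height gradient: |∂Z/∂n| = 60 m / 747000 m = 8.03×10⁻⁵
On a pressure surface, geostrophic balance gives V_g = (g/f)|∂Z/∂n|:
V_g = 9.81 × 8.03×10⁻⁵ / 4.99×10⁻⁵ = 15.8 m/s
Converting: 15.8 m/s × 1.944 = 31 knots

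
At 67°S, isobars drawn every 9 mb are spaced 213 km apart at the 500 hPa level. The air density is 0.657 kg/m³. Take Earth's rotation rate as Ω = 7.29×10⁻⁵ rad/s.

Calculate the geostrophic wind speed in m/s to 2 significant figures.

48 m/s

Coriolis parameter at 67°S:
f = 2Ω sin φ = 2 × 7.29×10⁻⁵ × sin 67° = 1.34×10⁻⁴ s⁻¹
Pressure gradient: |∂P/∂n| = 900 Pa / 213000 m = 4.23×10⁻³ Pa/m
Geostrophic balance (pressure-gradient force = Coriolis force):
V_g = (1/(fρ)) |∂P/∂n| = 4.23×10⁻³ / (1.34×10⁻⁴ × 0.657) = 47.9 m/s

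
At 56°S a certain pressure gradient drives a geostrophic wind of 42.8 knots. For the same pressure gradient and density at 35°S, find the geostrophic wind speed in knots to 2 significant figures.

62 knots

With the same pressure gradient and density, V_g ∝ 1/f ∝ 1/sin φ.
V₂ = V₁ · sin φ₁ / sin φ₂ = 42.8 × sin 56° / sin 35°
V₂ = 42.8 × 0.8290/0.5736 = 62 knots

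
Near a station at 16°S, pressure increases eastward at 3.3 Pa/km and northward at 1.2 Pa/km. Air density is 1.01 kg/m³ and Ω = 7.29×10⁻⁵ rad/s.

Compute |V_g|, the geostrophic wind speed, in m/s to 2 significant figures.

Coriolis parameter at 16°S:
f = 2Ω sin φ = 2 × 7.29×10⁻⁵ × sin 16° = 4.02×10⁻⁵ s⁻¹
In the Southern Hemisphere f is negative: f = −4.02×10⁻⁵ s⁻¹.
Component geostrophic relations (x east, y north):
u_g = −(1/(fρ)) ∂P/∂y,  v_g = (1/(fρ)) ∂P/∂x
u_g = −(1.2×10⁻³)/(−4.02×10⁻⁵ × 1.01) = 29.6 m/s;  v_g = (3.3×10⁻³)/(−4.02×10⁻⁵ × 1.01) = −81.3 m/s
|V_g| = √(u_g² + v_g²) = 86.5 m/s

87 m/s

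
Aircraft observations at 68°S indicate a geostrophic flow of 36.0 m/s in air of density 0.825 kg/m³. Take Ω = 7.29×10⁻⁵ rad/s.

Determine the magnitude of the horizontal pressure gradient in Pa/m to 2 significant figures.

4.0×10⁻³ Pa/m

Coriolis parameter at 68°S:
f = 2Ω sin φ = 2 × 7.29×10⁻⁵ × sin 68° = 1.35×10⁻⁴ s⁻¹
Geostrophic balance rearranged: |∂P/∂n| = f ρ V_g
|∂P/∂n| = 1.35×10⁻⁴ × 0.825 × 36.0 = 4.01×10⁻³ Pa/m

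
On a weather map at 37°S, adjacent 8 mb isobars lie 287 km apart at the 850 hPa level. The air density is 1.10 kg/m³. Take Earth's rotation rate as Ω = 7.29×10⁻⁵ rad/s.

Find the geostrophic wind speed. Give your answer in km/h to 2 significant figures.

100 km/h

Coriolis parameter at 37°S:
f = 2Ω sin φ = 2 × 7.29×10⁻⁵ × sin 37° = 8.77×10⁻⁵ s⁻¹
Pressure gradient: |∂P/∂n| = 800 Pa / 287000 m = 2.79×10⁻³ Pa/m
Geostrophic balance (pressure-gradient force = Coriolis force):
V_g = (1/(fρ)) |∂P/∂n| = 2.79×10⁻³ / (8.77×10⁻⁵ × 1.10) = 28.9 m/s
Converting: 28.9 m/s × 3.6 = 100 km/h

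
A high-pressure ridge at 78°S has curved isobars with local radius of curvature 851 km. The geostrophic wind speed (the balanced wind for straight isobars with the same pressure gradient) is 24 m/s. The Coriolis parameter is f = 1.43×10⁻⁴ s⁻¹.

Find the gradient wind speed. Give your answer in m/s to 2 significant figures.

Around a high, pressure-gradient force acts outward with centrifugal, so Coriolis balances both:
fV = (1/ρ)|∂P/∂n| + V²/R  →  V² − fR·V + fR·V_g = 0
With fR = 1.43×10⁻⁴ × 851×10³ m = 122 m/s:
V = [fR − √((fR)² − 4 fR V_g)]/2 = [122 − √(122² − 4×122×24)]/2 = 32.9 m/s
Supergeostrophic (V > V_g = 24 m/s), as expected around a high.

33 m/s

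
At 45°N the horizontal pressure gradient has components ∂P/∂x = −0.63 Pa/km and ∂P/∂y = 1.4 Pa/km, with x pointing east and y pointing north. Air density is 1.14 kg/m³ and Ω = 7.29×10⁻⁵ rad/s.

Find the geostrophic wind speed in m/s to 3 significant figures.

Coriolis parameter at 45°N:
f = 2Ω sin φ = 2 × 7.29×10⁻⁵ × sin 45° = 1.03×10⁻⁴ s⁻¹
Component geostrophic relations (x east, y north):
u_g = −(1/(fρ)) ∂P/∂y,  v_g = (1/(fρ)) ∂P/∂x
u_g = −(1.4×10⁻³)/(1.03×10⁻⁴ × 1.14) = −11.9 m/s;  v_g = (−0.63×10⁻³)/(1.03×10⁻⁴ × 1.14) = −5.36 m/s
|V_g| = √(u_g² + v_g²) = 13.1 m/s

13.1 m/s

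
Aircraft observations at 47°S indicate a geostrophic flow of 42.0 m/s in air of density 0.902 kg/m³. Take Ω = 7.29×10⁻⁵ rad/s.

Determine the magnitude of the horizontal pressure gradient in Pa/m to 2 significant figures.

Coriolis parameter at 47°S:
f = 2Ω sin φ = 2 × 7.29×10⁻⁵ × sin 47° = 1.07×10⁻⁴ s⁻¹
Geostrophic balance rearranged: |∂P/∂n| = f ρ V_g
|∂P/∂n| = 1.07×10⁻⁴ × 0.902 × 42.0 = 4.04×10⁻³ Pa/m

4.0×10⁻³ Pa/m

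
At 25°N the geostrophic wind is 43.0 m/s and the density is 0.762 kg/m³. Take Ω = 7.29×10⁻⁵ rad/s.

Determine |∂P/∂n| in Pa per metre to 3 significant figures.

2.02×10⁻³ Pa/m

Coriolis parameter at 25°N:
f = 2Ω sin φ = 2 × 7.29×10⁻⁵ × sin 25° = 6.16×10⁻⁵ s⁻¹
Geostrophic balance rearranged: |∂P/∂n| = f ρ V_g
|∂P/∂n| = 6.16×10⁻⁵ × 0.762 × 43.0 = 2.02×10⁻³ Pa/m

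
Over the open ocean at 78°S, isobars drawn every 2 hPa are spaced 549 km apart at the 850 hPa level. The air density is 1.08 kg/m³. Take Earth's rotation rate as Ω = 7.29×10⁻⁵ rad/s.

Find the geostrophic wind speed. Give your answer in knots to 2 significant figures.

4.6 knots

Coriolis parameter at 78°S:
f = 2Ω sin φ = 2 × 7.29×10⁻⁵ × sin 78° = 1.43×10⁻⁴ s⁻¹
Pressure gradient: |∂P/∂n| = 200 Pa / 549000 m = 3.64×10⁻⁴ Pa/m
Geostrophic balance (pressure-gradient force = Coriolis force):
V_g = (1/(fρ)) |∂P/∂n| = 3.64×10⁻⁴ / (1.43×10⁻⁴ × 1.08) = 2.37 m/s
Converting: 2.37 m/s × 1.944 = 4.6 knots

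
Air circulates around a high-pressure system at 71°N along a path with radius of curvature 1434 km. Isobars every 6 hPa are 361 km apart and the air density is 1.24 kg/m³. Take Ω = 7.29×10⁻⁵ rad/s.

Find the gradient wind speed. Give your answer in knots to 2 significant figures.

Coriolis parameter at 71°N:
f = 2Ω sin φ = 2 × 7.29×10⁻⁵ × sin 71° = 1.38×10⁻⁴ s⁻¹
Pressure gradient: |∂P/∂n| = 600 Pa / 361000 m = 1.66×10⁻³ Pa/m
Geostrophic speed: V_g = |∂P/∂n|/(fρ) = 1.66×10⁻³/(1.38×10⁻⁴ × 1.24) = 9.72 m/s
Around a high, pressure-gradient force acts outward with centrifugal, so Coriolis balances both:
fV = (1/ρ)|∂P/∂n| + V²/R  →  V² − fR·V + fR·V_g = 0
With fR = 1.38×10⁻⁴ × 1434×10³ m = 198 m/s:
V = [fR − √((fR)² − 4 fR V_g)]/2 = [198 − √(198² − 4×198×9.72)]/2 = 10.3 m/s
Supergeostrophic (V > V_g = 9.72 m/s), as expected around a high.
Converting: 10.3 m/s × 1.944 = 20 knots

20 knots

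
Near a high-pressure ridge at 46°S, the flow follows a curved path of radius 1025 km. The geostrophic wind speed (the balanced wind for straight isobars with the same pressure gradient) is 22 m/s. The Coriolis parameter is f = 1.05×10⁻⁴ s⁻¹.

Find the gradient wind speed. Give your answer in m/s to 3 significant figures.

30.8 m/s

Around a high, pressure-gradient force acts outward with centrifugal, so Coriolis balances both:
fV = (1/ρ)|∂P/∂n| + V²/R  →  V² − fR·V + fR·V_g = 0
With fR = 1.05×10⁻⁴ × 1025×10³ m = 108 m/s:
V = [fR − √((fR)² − 4 fR V_g)]/2 = [108 − √(108² − 4×108×22)]/2 = 30.8 m/s
Supergeostrophic (V > V_g = 22 m/s), as expected around a high.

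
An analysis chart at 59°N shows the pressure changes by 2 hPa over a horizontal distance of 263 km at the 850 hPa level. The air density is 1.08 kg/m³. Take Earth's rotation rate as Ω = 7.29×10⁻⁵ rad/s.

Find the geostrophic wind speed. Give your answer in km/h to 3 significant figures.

20.3 km/h

Coriolis parameter at 59°N:
f = 2Ω sin φ = 2 × 7.29×10⁻⁵ × sin 59° = 1.25×10⁻⁴ s⁻¹
Pressure gradient: |∂P/∂n| = 200 Pa / 263000 m = 7.60×10⁻⁴ Pa/m
Geostrophic balance (pressure-gradient force = Coriolis force):
V_g = (1/(fρ)) |∂P/∂n| = 7.60×10⁻⁴ / (1.25×10⁻⁴ × 1.08) = 5.63 m/s
Converting: 5.63 m/s × 3.6 = 20.3 km/h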